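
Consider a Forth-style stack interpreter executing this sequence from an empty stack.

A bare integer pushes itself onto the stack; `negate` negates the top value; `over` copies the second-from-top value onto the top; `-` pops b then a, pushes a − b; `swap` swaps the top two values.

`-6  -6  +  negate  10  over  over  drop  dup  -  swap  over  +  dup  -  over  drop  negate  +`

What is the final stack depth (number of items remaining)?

2

-6     → -6
-6     → -6 -6
+      → -12
negate → 12
10     → 12 10
over   → 12 10 12
over   → 12 10 12 10
drop   → 12 10 12
dup    → 12 10 12 12
-      → 12 10 0
swap   → 12 0 10
over   → 12 0 10 0
+      → 12 0 10
dup    → 12 0 10 10
-      → 12 0 0
over   → 12 0 0 0
drop   → 12 0 0
negate → 12 0 0
+      → 12 0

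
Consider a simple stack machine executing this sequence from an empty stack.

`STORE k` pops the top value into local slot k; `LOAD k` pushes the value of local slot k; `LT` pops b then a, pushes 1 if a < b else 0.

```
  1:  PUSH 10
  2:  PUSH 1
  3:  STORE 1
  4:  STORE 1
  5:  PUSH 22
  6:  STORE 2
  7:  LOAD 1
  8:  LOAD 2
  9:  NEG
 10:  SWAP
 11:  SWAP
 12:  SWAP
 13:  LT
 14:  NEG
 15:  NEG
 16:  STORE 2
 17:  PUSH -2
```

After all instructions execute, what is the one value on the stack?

PUSH 10 → [10]
PUSH 1  → [10, 1]
STORE 1 → [10]
STORE 1 → []
PUSH 22 → [22]
STORE 2 → []
LOAD 1  → [10]
LOAD 2  → [10, 22]
NEG     → [10, -22]
SWAP    → [-22, 10]
SWAP    → [10, -22]
SWAP    → [-22, 10]
LT      → [1]
NEG     → [-1]
NEG     → [1]
STORE 2 → []
PUSH -2 → [-2]

-2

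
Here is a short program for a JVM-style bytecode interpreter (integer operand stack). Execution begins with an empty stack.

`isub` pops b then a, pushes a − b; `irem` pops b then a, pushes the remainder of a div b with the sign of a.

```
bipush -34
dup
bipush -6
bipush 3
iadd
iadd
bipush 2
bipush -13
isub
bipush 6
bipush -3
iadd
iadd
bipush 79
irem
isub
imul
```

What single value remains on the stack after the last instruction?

bipush -34 : [-34]
dup        : [-34, -34]
bipush -6  : [-34, -34, -6]
bipush 3   : [-34, -34, -6, 3]
iadd       : [-34, -34, -3]
iadd       : [-34, -37]
bipush 2   : [-34, -37, 2]
bipush -13 : [-34, -37, 2, -13]
isub       : [-34, -37, 15]
bipush 6   : [-34, -37, 15, 6]
bipush -3  : [-34, -37, 15, 6, -3]
iadd       : [-34, -37, 15, 3]
iadd       : [-34, -37, 18]
bipush 79  : [-34, -37, 18, 79]
irem       : [-34, -37, 18]
isub       : [-34, -55]
imul       : [1870]

1870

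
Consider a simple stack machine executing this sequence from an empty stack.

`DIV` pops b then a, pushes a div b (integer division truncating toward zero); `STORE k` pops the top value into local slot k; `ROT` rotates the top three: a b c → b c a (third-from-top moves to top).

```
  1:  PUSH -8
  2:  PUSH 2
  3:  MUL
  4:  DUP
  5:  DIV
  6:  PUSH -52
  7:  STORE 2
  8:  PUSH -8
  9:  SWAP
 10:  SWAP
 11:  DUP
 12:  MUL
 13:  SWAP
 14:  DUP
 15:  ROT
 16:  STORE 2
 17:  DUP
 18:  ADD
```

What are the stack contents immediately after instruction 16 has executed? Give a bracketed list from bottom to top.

PUSH -8   -8
PUSH 2    -8 2
MUL       -16
DUP       -16 -16
DIV       1
PUSH -52  1 -52
STORE 2   1
PUSH -8   1 -8
SWAP      -8 1
SWAP      1 -8
DUP       1 -8 -8
MUL       1 64
SWAP      64 1
DUP       64 1 1
ROT       1 1 64
STORE 2   1 1

[1, 1]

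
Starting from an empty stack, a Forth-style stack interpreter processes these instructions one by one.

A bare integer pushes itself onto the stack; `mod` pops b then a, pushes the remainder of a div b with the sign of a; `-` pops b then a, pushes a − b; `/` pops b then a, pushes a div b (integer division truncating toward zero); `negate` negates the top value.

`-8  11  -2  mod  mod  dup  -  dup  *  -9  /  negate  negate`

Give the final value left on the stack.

0

-8     → [-8]
11     → [-8, 11]
-2     → [-8, 11, -2]
mod    → [-8, 1]
mod    → [0]
dup    → [0, 0]
-      → [0]
dup    → [0, 0]
*      → [0]
-9     → [0, -9]
/      → [0]
negate → [0]
negate → [0]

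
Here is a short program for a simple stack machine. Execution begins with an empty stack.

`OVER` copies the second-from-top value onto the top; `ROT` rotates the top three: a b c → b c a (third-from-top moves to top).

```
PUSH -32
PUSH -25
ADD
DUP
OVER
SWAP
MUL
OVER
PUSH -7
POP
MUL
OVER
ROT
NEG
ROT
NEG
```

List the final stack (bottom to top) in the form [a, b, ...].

PUSH -32 : [-32]
PUSH -25 : [-32, -25]
ADD      : [-57]
DUP      : [-57, -57]
OVER     : [-57, -57, -57]
SWAP     : [-57, -57, -57]
MUL      : [-57, 3249]
OVER     : [-57, 3249, -57]
PUSH -7  : [-57, 3249, -57, -7]
POP      : [-57, 3249, -57]
MUL      : [-57, -185193]
OVER     : [-57, -185193, -57]
ROT      : [-185193, -57, -57]
NEG      : [-185193, -57, 57]
ROT      : [-57, 57, -185193]
NEG      : [-57, 57, 185193]

[-57, 57, 185193]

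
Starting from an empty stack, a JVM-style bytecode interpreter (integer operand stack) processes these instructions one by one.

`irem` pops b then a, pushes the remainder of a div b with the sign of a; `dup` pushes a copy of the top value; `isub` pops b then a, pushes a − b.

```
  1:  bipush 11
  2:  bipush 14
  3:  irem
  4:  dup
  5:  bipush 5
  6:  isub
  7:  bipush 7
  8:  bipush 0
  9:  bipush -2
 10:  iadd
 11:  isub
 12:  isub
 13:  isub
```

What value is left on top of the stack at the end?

14

bipush 11  [11]
bipush 14  [11, 14]
irem       [11]
dup        [11, 11]
bipush 5   [11, 11, 5]
isub       [11, 6]
bipush 7   [11, 6, 7]
bipush 0   [11, 6, 7, 0]
bipush -2  [11, 6, 7, 0, -2]
iadd       [11, 6, 7, -2]
isub       [11, 6, 9]
isub       [11, -3]
isub       [14]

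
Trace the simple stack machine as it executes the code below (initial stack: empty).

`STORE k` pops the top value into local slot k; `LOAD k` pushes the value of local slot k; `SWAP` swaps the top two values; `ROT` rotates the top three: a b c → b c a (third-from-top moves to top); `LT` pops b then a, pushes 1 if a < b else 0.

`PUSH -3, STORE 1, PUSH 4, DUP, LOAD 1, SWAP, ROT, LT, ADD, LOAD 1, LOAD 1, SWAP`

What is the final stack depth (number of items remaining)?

3

PUSH -3 : [-3]
STORE 1 : []
PUSH 4  : [4]
DUP     : [4, 4]
LOAD 1  : [4, 4, -3]
SWAP    : [4, -3, 4]
ROT     : [-3, 4, 4]
LT      : [-3, 0]
ADD     : [-3]
LOAD 1  : [-3, -3]
LOAD 1  : [-3, -3, -3]
SWAP    : [-3, -3, -3]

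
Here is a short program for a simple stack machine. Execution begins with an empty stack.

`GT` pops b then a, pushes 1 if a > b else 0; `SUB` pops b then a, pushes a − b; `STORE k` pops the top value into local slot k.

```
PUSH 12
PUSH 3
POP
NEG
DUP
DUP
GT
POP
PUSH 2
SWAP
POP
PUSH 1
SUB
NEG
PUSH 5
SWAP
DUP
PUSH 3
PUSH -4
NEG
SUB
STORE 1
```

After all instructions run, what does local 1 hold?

PUSH 12  [12]
PUSH 3   [12, 3]
POP      [12]
NEG      [-12]
DUP      [-12, -12]
DUP      [-12, -12, -12]
GT       [-12, 0]
POP      [-12]
PUSH 2   [-12, 2]
SWAP     [2, -12]
POP      [2]
PUSH 1   [2, 1]
SUB      [1]
NEG      [-1]
PUSH 5   [-1, 5]
SWAP     [5, -1]
DUP      [5, -1, -1]
PUSH 3   [5, -1, -1, 3]
PUSH -4  [5, -1, -1, 3, -4]
NEG      [5, -1, -1, 3, 4]
SUB      [5, -1, -1, -1]
STORE 1  [5, -1, -1]

-1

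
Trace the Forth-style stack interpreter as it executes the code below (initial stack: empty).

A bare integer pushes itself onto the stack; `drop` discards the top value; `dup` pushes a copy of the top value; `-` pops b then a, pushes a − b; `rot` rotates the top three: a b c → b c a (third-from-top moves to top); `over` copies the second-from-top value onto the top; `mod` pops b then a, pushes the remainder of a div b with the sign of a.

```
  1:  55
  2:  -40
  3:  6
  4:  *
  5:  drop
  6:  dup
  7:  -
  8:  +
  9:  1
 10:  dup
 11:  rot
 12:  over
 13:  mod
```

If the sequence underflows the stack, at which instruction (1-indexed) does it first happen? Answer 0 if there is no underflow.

55    [55]
-40   [55, -40]
6     [55, -40, 6]
*     [55, -240]
drop  [55]
dup   [55, 55]
-     [0]
+  — needs 2 operands, stack has 1 → underflow

8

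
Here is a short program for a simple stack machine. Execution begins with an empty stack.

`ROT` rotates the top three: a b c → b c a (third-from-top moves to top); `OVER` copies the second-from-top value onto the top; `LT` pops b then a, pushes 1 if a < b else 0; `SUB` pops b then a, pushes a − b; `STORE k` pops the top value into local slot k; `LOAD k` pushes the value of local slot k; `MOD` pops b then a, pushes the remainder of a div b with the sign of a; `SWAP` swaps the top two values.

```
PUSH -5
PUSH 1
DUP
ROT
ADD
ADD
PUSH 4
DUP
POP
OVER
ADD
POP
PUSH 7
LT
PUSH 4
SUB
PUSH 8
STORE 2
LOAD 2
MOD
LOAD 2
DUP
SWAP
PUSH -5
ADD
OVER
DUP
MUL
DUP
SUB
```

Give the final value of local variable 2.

8

PUSH -5 → -5
PUSH 1  → -5 1
DUP     → -5 1 1
ROT     → 1 1 -5
ADD     → 1 -4
ADD     → -3
PUSH 4  → -3 4
DUP     → -3 4 4
POP     → -3 4
OVER    → -3 4 -3
ADD     → -3 1
POP     → -3
PUSH 7  → -3 7
LT      → 1
PUSH 4  → 1 4
SUB     → -3
PUSH 8  → -3 8
STORE 2 → -3
LOAD 2  → -3 8
MOD     → -3
LOAD 2  → -3 8
DUP     → -3 8 8
SWAP    → -3 8 8
PUSH -5 → -3 8 8 -5
ADD     → -3 8 3
OVER    → -3 8 3 8
DUP     → -3 8 3 8 8
MUL     → -3 8 3 64
DUP     → -3 8 3 64 64
SUB     → -3 8 3 0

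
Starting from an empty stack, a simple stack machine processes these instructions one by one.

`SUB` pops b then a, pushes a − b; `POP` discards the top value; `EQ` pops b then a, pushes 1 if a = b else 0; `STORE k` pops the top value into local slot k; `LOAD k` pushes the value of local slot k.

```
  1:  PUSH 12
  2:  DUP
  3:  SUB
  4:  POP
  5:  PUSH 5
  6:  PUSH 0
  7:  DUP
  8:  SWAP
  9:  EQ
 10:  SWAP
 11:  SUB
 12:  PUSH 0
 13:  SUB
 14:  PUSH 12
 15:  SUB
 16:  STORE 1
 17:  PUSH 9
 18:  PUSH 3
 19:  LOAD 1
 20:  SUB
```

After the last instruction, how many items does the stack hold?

PUSH 12 → 12
DUP     → 12 12
SUB     → 0
POP     → (empty)
PUSH 5  → 5
PUSH 0  → 5 0
DUP     → 5 0 0
SWAP    → 5 0 0
EQ      → 5 1
SWAP    → 1 5
SUB     → -4
PUSH 0  → -4 0
SUB     → -4
PUSH 12 → -4 12
SUB     → -16
STORE 1 → (empty)
PUSH 9  → 9
PUSH 3  → 9 3
LOAD 1  → 9 3 -16
SUB     → 9 19

2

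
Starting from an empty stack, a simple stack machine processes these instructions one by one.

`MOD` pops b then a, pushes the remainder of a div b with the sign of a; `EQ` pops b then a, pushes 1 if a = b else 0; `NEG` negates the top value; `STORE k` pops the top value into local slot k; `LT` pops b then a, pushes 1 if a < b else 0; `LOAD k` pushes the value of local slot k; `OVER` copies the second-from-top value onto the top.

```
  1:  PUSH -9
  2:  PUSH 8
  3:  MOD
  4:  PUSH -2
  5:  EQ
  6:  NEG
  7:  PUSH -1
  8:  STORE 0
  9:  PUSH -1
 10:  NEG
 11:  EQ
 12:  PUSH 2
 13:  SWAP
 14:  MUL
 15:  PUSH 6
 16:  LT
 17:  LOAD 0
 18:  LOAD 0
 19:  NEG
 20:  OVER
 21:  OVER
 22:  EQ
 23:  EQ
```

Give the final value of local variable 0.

-1

PUSH -9 -> -9
PUSH 8  -> -9 8
MOD     -> -1
PUSH -2 -> -1 -2
EQ      -> 0
NEG     -> 0
PUSH -1 -> 0 -1
STORE 0 -> 0
PUSH -1 -> 0 -1
NEG     -> 0 1
EQ      -> 0
PUSH 2  -> 0 2
SWAP    -> 2 0
MUL     -> 0
PUSH 6  -> 0 6
LT      -> 1
LOAD 0  -> 1 -1
LOAD 0  -> 1 -1 -1
NEG     -> 1 -1 1
OVER    -> 1 -1 1 -1
OVER    -> 1 -1 1 -1 1
EQ      -> 1 -1 1 0
EQ      -> 1 -1 0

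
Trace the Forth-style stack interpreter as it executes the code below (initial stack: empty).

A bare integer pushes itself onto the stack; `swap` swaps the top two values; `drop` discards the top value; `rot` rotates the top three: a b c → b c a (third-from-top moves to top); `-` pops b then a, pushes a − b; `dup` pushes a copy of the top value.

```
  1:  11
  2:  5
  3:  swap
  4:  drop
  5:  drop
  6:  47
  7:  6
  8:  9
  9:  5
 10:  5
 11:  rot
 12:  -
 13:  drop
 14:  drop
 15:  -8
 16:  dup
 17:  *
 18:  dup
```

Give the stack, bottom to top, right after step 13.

11    [11]
5     [11, 5]
swap  [5, 11]
drop  [5]
drop  []
47    [47]
6     [47, 6]
9     [47, 6, 9]
5     [47, 6, 9, 5]
5     [47, 6, 9, 5, 5]
rot   [47, 6, 5, 5, 9]
-     [47, 6, 5, -4]
drop  [47, 6, 5]

[47, 6, 5]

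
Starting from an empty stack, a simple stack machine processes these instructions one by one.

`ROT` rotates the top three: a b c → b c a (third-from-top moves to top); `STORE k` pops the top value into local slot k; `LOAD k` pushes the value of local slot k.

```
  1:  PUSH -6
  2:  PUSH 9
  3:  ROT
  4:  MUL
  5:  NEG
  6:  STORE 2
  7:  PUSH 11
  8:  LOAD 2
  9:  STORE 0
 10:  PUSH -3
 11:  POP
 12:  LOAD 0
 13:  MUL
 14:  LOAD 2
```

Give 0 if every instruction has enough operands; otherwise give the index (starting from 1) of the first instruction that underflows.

3

PUSH -6 -> -6
PUSH 9  -> -6 9
ROT  — needs 3 operands, stack has 2 → underflow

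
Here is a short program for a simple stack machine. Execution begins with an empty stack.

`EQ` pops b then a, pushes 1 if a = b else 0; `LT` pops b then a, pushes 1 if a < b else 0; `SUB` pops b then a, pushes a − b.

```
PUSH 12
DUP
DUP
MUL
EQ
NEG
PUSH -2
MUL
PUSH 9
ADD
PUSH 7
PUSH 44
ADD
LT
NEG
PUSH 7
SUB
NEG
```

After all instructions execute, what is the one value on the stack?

8

PUSH 12 : 12
DUP     : 12 12
DUP     : 12 12 12
MUL     : 12 144
EQ      : 0
NEG     : 0
PUSH -2 : 0 -2
MUL     : 0
PUSH 9  : 0 9
ADD     : 9
PUSH 7  : 9 7
PUSH 44 : 9 7 44
ADD     : 9 51
LT      : 1
NEG     : -1
PUSH 7  : -1 7
SUB     : -8
NEG     : 8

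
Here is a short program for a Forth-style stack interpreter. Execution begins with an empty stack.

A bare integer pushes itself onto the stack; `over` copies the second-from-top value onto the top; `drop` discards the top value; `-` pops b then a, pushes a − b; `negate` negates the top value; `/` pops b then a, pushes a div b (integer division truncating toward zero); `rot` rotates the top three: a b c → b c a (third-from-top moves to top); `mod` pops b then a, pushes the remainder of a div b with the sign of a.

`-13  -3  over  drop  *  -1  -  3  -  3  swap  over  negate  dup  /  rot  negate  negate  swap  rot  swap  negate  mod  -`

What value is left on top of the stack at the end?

-13     [-13]
-3      [-13, -3]
over    [-13, -3, -13]
drop    [-13, -3]
*       [39]
-1      [39, -1]
-       [40]
3       [40, 3]
-       [37]
3       [37, 3]
swap    [3, 37]
over    [3, 37, 3]
negate  [3, 37, -3]
dup     [3, 37, -3, -3]
/       [3, 37, 1]
rot     [37, 1, 3]
negate  [37, 1, -3]
negate  [37, 1, 3]
swap    [37, 3, 1]
rot     [3, 1, 37]
swap    [3, 37, 1]
negate  [3, 37, -1]
mod     [3, 0]
-       [3]

3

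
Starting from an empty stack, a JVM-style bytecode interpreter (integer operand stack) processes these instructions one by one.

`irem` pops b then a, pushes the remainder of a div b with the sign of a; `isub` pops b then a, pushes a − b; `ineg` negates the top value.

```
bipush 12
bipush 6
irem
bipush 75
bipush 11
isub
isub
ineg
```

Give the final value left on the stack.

64

bipush 12 -> [12]
bipush 6  -> [12, 6]
irem      -> [0]
bipush 75 -> [0, 75]
bipush 11 -> [0, 75, 11]
isub      -> [0, 64]
isub      -> [-64]
ineg      -> [64]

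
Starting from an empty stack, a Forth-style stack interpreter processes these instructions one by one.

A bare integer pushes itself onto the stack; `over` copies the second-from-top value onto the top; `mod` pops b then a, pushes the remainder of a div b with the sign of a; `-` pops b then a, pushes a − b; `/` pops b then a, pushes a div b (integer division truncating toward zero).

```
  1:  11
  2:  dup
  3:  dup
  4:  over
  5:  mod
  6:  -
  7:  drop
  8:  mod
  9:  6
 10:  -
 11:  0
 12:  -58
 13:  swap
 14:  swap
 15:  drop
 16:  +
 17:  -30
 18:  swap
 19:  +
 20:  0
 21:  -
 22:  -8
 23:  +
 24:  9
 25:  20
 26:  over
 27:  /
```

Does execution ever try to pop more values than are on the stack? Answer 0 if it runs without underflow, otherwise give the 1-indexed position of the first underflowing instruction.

11    [11]
dup   [11, 11]
dup   [11, 11, 11]
over  [11, 11, 11, 11]
mod   [11, 11, 0]
-     [11, 11]
drop  [11]
mod  — needs 2 operands, stack has 1 → underflow

8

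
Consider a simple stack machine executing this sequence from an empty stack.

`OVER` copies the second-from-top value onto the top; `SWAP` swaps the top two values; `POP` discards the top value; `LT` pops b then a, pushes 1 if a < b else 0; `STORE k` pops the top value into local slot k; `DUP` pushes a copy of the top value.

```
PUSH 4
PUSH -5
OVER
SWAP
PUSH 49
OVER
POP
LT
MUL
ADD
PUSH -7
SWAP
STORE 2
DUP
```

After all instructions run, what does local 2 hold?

8

PUSH 4   4
PUSH -5  4 -5
OVER     4 -5 4
SWAP     4 4 -5
PUSH 49  4 4 -5 49
OVER     4 4 -5 49 -5
POP      4 4 -5 49
LT       4 4 1
MUL      4 4
ADD      8
PUSH -7  8 -7
SWAP     -7 8
STORE 2  -7
DUP      -7 -7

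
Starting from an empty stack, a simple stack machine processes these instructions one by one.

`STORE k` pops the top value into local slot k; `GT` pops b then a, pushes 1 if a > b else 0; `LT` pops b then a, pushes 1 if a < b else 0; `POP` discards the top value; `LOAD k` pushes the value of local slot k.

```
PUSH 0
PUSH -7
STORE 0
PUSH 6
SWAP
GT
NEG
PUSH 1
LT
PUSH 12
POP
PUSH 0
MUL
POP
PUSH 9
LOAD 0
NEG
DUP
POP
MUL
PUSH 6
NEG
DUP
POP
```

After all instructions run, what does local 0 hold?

PUSH 0  → [0]
PUSH -7 → [0, -7]
STORE 0 → [0]
PUSH 6  → [0, 6]
SWAP    → [6, 0]
GT      → [1]
NEG     → [-1]
PUSH 1  → [-1, 1]
LT      → [1]
PUSH 12 → [1, 12]
POP     → [1]
PUSH 0  → [1, 0]
MUL     → [0]
POP     → []
PUSH 9  → [9]
LOAD 0  → [9, -7]
NEG     → [9, 7]
DUP     → [9, 7, 7]
POP     → [9, 7]
MUL     → [63]
PUSH 6  → [63, 6]
NEG     → [63, -6]
DUP     → [63, -6, -6]
POP     → [63, -6]

-7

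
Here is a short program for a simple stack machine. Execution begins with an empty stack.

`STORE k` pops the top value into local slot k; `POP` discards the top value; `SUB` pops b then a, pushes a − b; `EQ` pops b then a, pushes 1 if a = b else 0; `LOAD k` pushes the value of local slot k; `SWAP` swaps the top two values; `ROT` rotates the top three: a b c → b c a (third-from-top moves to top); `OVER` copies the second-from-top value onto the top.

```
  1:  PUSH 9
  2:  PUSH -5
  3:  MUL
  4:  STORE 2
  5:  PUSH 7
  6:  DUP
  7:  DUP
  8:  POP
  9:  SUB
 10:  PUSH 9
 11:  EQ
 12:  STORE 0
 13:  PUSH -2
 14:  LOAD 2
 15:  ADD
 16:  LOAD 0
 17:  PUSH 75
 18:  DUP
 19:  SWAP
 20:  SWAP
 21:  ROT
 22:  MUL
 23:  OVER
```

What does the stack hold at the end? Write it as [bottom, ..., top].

PUSH 9  -> [9]
PUSH -5 -> [9, -5]
MUL     -> [-45]
STORE 2 -> []
PUSH 7  -> [7]
DUP     -> [7, 7]
DUP     -> [7, 7, 7]
POP     -> [7, 7]
SUB     -> [0]
PUSH 9  -> [0, 9]
EQ      -> [0]
STORE 0 -> []
PUSH -2 -> [-2]
LOAD 2  -> [-2, -45]
ADD     -> [-47]
LOAD 0  -> [-47, 0]
PUSH 75 -> [-47, 0, 75]
DUP     -> [-47, 0, 75, 75]
SWAP    -> [-47, 0, 75, 75]
SWAP    -> [-47, 0, 75, 75]
ROT     -> [-47, 75, 75, 0]
MUL     -> [-47, 75, 0]
OVER    -> [-47, 75, 0, 75]

[-47, 75, 0, 75]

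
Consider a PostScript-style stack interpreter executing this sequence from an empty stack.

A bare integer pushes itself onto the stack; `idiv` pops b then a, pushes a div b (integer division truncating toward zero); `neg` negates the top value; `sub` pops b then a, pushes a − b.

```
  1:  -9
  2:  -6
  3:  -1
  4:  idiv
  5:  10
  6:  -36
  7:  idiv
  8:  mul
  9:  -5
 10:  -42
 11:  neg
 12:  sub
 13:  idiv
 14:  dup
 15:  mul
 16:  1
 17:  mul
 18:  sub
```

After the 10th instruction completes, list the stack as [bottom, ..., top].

-9   → [-9]
-6   → [-9, -6]
-1   → [-9, -6, -1]
idiv → [-9, 6]
10   → [-9, 6, 10]
-36  → [-9, 6, 10, -36]
idiv → [-9, 6, 0]
mul  → [-9, 0]
-5   → [-9, 0, -5]
-42  → [-9, 0, -5, -42]

[-9, 0, -5, -42]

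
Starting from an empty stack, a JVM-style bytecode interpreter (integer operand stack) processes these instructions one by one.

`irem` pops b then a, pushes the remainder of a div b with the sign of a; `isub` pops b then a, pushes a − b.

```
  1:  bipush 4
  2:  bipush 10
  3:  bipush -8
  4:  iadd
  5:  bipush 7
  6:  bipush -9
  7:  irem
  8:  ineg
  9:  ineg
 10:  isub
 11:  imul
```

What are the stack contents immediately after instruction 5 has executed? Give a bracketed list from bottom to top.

bipush 4   [4]
bipush 10  [4, 10]
bipush -8  [4, 10, -8]
iadd       [4, 2]
bipush 7   [4, 2, 7]

[4, 2, 7]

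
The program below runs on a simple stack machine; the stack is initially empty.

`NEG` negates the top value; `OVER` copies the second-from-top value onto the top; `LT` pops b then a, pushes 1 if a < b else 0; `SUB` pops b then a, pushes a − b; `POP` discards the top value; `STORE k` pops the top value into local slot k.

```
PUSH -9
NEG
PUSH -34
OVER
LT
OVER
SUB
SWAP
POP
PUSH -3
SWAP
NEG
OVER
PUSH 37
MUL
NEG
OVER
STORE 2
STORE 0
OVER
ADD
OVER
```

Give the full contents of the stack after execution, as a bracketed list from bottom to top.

PUSH -9  → -9
NEG      → 9
PUSH -34 → 9 -34
OVER     → 9 -34 9
LT       → 9 1
OVER     → 9 1 9
SUB      → 9 -8
SWAP     → -8 9
POP      → -8
PUSH -3  → -8 -3
SWAP     → -3 -8
NEG      → -3 8
OVER     → -3 8 -3
PUSH 37  → -3 8 -3 37
MUL      → -3 8 -111
NEG      → -3 8 111
OVER     → -3 8 111 8
STORE 2  → -3 8 111
STORE 0  → -3 8
OVER     → -3 8 -3
ADD      → -3 5
OVER     → -3 5 -3

[-3, 5, -3]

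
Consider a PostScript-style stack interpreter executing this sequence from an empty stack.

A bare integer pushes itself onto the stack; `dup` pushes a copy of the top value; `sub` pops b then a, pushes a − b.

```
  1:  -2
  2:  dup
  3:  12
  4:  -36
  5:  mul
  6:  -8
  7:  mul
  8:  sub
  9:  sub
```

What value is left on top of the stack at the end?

3456

-2  → -2
dup → -2 -2
12  → -2 -2 12
-36 → -2 -2 12 -36
mul → -2 -2 -432
-8  → -2 -2 -432 -8
mul → -2 -2 3456
sub → -2 -3458
sub → 3456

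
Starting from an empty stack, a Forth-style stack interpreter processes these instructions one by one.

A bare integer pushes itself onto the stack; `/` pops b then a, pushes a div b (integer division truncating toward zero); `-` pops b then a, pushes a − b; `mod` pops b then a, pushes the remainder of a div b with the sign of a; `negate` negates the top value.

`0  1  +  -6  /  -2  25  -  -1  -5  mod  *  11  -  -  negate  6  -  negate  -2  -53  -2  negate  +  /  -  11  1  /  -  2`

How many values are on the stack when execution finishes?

2

0       0
1       0 1
+       1
-6      1 -6
/       0
-2      0 -2
25      0 -2 25
-       0 -27
-1      0 -27 -1
-5      0 -27 -1 -5
mod     0 -27 -1
*       0 27
11      0 27 11
-       0 16
-       -16
negate  16
6       16 6
-       10
negate  -10
-2      -10 -2
-53     -10 -2 -53
-2      -10 -2 -53 -2
negate  -10 -2 -53 2
+       -10 -2 -51
/       -10 0
-       -10
11      -10 11
1       -10 11 1
/       -10 11
-       -21
2       -21 2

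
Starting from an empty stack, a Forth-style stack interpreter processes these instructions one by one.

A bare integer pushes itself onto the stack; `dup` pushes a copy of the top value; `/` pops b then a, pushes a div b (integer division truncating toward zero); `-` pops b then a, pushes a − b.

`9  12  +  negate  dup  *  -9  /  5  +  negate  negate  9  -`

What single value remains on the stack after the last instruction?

-53

9      -> [9]
12     -> [9, 12]
+      -> [21]
negate -> [-21]
dup    -> [-21, -21]
*      -> [441]
-9     -> [441, -9]
/      -> [-49]
5      -> [-49, 5]
+      -> [-44]
negate -> [44]
negate -> [-44]
9      -> [-44, 9]
-      -> [-53]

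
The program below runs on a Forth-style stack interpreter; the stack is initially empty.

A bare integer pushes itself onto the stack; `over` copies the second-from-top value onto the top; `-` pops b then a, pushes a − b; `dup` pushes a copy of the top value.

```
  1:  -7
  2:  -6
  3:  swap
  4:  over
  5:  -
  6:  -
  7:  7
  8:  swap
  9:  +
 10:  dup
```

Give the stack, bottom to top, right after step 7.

-7   -> [-7]
-6   -> [-7, -6]
swap -> [-6, -7]
over -> [-6, -7, -6]
-    -> [-6, -1]
-    -> [-5]
7    -> [-5, 7]

[-5, 7]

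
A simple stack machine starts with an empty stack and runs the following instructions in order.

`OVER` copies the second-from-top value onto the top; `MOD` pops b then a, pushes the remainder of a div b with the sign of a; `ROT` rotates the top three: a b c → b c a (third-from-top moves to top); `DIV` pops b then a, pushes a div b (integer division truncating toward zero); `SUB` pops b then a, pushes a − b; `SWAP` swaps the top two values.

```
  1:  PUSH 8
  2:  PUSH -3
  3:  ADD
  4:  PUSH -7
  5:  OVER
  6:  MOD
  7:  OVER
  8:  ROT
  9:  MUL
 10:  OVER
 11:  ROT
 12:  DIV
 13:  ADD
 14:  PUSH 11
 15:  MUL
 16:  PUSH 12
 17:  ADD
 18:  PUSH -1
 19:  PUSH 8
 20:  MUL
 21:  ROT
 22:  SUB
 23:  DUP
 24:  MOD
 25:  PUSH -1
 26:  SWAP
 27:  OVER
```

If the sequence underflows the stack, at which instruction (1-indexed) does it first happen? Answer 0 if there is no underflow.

21

PUSH 8   8
PUSH -3  8 -3
ADD      5
PUSH -7  5 -7
OVER     5 -7 5
MOD      5 -2
OVER     5 -2 5
ROT      -2 5 5
MUL      -2 25
OVER     -2 25 -2
ROT      25 -2 -2
DIV      25 1
ADD      26
PUSH 11  26 11
MUL      286
PUSH 12  286 12
ADD      298
PUSH -1  298 -1
PUSH 8   298 -1 8
MUL      298 -8
ROT  — needs 3 operands, stack has 2 → underflow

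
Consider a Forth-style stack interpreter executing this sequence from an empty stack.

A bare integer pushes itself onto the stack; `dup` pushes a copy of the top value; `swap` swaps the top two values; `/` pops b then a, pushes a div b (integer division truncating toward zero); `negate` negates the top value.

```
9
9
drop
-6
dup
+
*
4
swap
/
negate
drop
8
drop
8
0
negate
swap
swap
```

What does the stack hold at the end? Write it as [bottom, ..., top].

[8, 0]

9      → [9]
9      → [9, 9]
drop   → [9]
-6     → [9, -6]
dup    → [9, -6, -6]
+      → [9, -12]
*      → [-108]
4      → [-108, 4]
swap   → [4, -108]
/      → [0]
negate → [0]
drop   → []
8      → [8]
drop   → []
8      → [8]
0      → [8, 0]
negate → [8, 0]
swap   → [0, 8]
swap   → [8, 0]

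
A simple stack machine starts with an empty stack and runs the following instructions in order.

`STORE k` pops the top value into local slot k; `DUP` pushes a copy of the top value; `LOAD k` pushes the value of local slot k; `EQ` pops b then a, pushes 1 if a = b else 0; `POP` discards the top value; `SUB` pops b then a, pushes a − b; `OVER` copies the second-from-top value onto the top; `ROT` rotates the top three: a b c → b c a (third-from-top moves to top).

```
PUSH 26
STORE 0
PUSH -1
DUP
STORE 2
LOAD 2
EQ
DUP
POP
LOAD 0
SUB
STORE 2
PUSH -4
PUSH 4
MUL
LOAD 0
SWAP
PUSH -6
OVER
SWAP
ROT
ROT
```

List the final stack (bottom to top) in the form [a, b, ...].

PUSH 26 → 26
STORE 0 → (empty)
PUSH -1 → -1
DUP     → -1 -1
STORE 2 → -1
LOAD 2  → -1 -1
EQ      → 1
DUP     → 1 1
POP     → 1
LOAD 0  → 1 26
SUB     → -25
STORE 2 → (empty)
PUSH -4 → -4
PUSH 4  → -4 4
MUL     → -16
LOAD 0  → -16 26
SWAP    → 26 -16
PUSH -6 → 26 -16 -6
OVER    → 26 -16 -6 -16
SWAP    → 26 -16 -16 -6
ROT     → 26 -16 -6 -16
ROT     → 26 -6 -16 -16

[26, -6, -16, -16]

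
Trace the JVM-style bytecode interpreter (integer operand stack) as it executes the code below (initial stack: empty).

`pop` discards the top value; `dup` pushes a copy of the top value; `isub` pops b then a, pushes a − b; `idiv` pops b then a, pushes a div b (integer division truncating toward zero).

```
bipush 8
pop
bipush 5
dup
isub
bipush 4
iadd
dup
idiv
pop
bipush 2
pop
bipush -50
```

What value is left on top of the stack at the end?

bipush 8   -> 8
pop        -> (empty)
bipush 5   -> 5
dup        -> 5 5
isub       -> 0
bipush 4   -> 0 4
iadd       -> 4
dup        -> 4 4
idiv       -> 1
pop        -> (empty)
bipush 2   -> 2
pop        -> (empty)
bipush -50 -> -50

-50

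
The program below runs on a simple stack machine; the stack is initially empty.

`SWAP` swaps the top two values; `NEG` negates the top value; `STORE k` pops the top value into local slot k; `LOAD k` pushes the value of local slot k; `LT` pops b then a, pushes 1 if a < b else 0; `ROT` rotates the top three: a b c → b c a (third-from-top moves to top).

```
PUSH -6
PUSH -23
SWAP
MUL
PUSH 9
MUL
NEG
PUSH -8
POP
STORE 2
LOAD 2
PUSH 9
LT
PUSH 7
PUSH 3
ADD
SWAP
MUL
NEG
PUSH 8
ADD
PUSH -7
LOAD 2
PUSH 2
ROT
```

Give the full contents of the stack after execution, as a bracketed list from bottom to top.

[-2, -1242, 2, -7]

PUSH -6  : -6
PUSH -23 : -6 -23
SWAP     : -23 -6
MUL      : 138
PUSH 9   : 138 9
MUL      : 1242
NEG      : -1242
PUSH -8  : -1242 -8
POP      : -1242
STORE 2  : (empty)
LOAD 2   : -1242
PUSH 9   : -1242 9
LT       : 1
PUSH 7   : 1 7
PUSH 3   : 1 7 3
ADD      : 1 10
SWAP     : 10 1
MUL      : 10
NEG      : -10
PUSH 8   : -10 8
ADD      : -2
PUSH -7  : -2 -7
LOAD 2   : -2 -7 -1242
PUSH 2   : -2 -7 -1242 2
ROT      : -2 -1242 2 -7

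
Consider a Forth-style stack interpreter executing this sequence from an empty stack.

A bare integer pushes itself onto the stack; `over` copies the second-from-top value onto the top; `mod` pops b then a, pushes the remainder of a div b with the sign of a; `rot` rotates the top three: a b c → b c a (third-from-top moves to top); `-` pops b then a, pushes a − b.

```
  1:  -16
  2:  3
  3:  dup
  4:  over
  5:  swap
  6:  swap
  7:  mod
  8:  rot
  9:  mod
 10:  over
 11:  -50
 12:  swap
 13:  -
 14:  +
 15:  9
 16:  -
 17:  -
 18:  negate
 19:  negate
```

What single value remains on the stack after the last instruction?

-16    -> -16
3      -> -16 3
dup    -> -16 3 3
over   -> -16 3 3 3
swap   -> -16 3 3 3
swap   -> -16 3 3 3
mod    -> -16 3 0
rot    -> 3 0 -16
mod    -> 3 0
over   -> 3 0 3
-50    -> 3 0 3 -50
swap   -> 3 0 -50 3
-      -> 3 0 -53
+      -> 3 -53
9      -> 3 -53 9
-      -> 3 -62
-      -> 65
negate -> -65
negate -> 65

65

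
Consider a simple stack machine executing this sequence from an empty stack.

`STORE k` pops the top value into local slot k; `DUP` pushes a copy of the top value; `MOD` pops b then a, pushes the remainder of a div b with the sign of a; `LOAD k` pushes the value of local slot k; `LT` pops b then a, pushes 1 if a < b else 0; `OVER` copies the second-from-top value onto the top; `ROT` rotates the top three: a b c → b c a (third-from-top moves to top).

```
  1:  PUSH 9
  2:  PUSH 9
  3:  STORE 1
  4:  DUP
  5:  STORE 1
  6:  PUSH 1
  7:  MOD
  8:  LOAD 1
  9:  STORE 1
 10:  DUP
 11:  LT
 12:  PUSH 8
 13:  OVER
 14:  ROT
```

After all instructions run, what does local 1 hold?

9

PUSH 9  -> [9]
PUSH 9  -> [9, 9]
STORE 1 -> [9]
DUP     -> [9, 9]
STORE 1 -> [9]
PUSH 1  -> [9, 1]
MOD     -> [0]
LOAD 1  -> [0, 9]
STORE 1 -> [0]
DUP     -> [0, 0]
LT      -> [0]
PUSH 8  -> [0, 8]
OVER    -> [0, 8, 0]
ROT     -> [8, 0, 0]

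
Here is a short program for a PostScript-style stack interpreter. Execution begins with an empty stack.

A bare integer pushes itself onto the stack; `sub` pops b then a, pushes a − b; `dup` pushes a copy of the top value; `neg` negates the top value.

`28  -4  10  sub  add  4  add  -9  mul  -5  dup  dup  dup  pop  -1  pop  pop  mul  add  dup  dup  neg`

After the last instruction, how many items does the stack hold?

28   28
-4   28 -4
10   28 -4 10
sub  28 -14
add  14
4    14 4
add  18
-9   18 -9
mul  -162
-5   -162 -5
dup  -162 -5 -5
dup  -162 -5 -5 -5
dup  -162 -5 -5 -5 -5
pop  -162 -5 -5 -5
-1   -162 -5 -5 -5 -1
pop  -162 -5 -5 -5
pop  -162 -5 -5
mul  -162 25
add  -137
dup  -137 -137
dup  -137 -137 -137
neg  -137 -137 137

3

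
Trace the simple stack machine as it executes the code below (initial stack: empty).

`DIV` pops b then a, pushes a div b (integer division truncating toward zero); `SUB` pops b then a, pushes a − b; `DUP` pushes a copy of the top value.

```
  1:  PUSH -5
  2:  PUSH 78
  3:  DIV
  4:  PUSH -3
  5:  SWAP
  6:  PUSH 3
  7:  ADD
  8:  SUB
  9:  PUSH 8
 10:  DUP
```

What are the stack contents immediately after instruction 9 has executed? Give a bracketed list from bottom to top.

PUSH -5  -5
PUSH 78  -5 78
DIV      0
PUSH -3  0 -3
SWAP     -3 0
PUSH 3   -3 0 3
ADD      -3 3
SUB      -6
PUSH 8   -6 8

[-6, 8]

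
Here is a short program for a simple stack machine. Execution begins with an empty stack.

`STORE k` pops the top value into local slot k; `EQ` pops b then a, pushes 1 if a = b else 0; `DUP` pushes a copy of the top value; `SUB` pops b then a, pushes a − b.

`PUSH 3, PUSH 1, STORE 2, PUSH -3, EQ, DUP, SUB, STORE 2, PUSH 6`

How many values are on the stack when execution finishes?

PUSH 3  → 3
PUSH 1  → 3 1
STORE 2 → 3
PUSH -3 → 3 -3
EQ      → 0
DUP     → 0 0
SUB     → 0
STORE 2 → (empty)
PUSH 6  → 6

1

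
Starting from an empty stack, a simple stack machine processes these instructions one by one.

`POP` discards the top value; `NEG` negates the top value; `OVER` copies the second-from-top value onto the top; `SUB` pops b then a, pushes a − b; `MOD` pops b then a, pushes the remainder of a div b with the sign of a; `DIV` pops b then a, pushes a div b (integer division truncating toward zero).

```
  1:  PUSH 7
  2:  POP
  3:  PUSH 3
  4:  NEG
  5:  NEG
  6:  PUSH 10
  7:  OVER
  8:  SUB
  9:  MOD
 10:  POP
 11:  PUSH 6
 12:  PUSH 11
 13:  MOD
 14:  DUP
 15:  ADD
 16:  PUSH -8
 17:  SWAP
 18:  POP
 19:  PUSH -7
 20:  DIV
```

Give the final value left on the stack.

PUSH 7  : 7
POP     : (empty)
PUSH 3  : 3
NEG     : -3
NEG     : 3
PUSH 10 : 3 10
OVER    : 3 10 3
SUB     : 3 7
MOD     : 3
POP     : (empty)
PUSH 6  : 6
PUSH 11 : 6 11
MOD     : 6
DUP     : 6 6
ADD     : 12
PUSH -8 : 12 -8
SWAP    : -8 12
POP     : -8
PUSH -7 : -8 -7
DIV     : 1

1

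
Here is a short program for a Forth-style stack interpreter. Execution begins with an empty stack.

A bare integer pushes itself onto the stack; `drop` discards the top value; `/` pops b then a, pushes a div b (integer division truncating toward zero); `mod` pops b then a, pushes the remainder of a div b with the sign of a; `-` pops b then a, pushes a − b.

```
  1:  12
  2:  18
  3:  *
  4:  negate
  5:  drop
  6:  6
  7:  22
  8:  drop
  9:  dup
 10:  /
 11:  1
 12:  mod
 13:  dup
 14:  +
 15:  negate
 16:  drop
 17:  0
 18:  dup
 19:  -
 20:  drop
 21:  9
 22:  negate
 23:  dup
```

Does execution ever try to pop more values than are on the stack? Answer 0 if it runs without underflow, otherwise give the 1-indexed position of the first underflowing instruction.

0

12     -> 12
18     -> 12 18
*      -> 216
negate -> -216
drop   -> (empty)
6      -> 6
22     -> 6 22
drop   -> 6
dup    -> 6 6
/      -> 1
1      -> 1 1
mod    -> 0
dup    -> 0 0
+      -> 0
negate -> 0
drop   -> (empty)
0      -> 0
dup    -> 0 0
-      -> 0
drop   -> (empty)
9      -> 9
negate -> -9
dup    -> -9 -9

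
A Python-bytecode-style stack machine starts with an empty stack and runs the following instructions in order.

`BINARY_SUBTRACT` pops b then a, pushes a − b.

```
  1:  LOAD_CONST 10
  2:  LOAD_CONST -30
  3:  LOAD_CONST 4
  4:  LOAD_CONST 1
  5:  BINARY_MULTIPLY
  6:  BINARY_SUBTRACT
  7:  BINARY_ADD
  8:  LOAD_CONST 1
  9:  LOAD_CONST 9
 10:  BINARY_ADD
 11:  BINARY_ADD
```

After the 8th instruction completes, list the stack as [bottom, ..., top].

LOAD_CONST 10   -> 10
LOAD_CONST -30  -> 10 -30
LOAD_CONST 4    -> 10 -30 4
LOAD_CONST 1    -> 10 -30 4 1
BINARY_MULTIPLY -> 10 -30 4
BINARY_SUBTRACT -> 10 -34
BINARY_ADD      -> -24
LOAD_CONST 1    -> -24 1

[-24, 1]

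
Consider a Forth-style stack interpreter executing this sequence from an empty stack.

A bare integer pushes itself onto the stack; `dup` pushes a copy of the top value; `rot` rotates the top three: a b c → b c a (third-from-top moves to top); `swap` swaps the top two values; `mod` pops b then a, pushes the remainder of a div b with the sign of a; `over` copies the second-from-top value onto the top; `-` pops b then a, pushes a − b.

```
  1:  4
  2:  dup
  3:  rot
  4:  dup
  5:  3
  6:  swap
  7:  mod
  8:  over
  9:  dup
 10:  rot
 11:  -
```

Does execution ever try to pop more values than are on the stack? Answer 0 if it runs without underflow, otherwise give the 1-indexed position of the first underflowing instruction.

4   : [4]
dup : [4, 4]
rot  — needs 3 operands, stack has 2 → underflow

3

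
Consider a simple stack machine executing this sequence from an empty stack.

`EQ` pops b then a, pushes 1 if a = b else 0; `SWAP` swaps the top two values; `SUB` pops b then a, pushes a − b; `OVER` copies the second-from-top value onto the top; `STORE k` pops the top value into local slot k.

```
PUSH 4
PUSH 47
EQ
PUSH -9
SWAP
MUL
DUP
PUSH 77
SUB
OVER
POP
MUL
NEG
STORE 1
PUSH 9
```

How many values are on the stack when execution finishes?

1

PUSH 4  : [4]
PUSH 47 : [4, 47]
EQ      : [0]
PUSH -9 : [0, -9]
SWAP    : [-9, 0]
MUL     : [0]
DUP     : [0, 0]
PUSH 77 : [0, 0, 77]
SUB     : [0, -77]
OVER    : [0, -77, 0]
POP     : [0, -77]
MUL     : [0]
NEG     : [0]
STORE 1 : []
PUSH 9  : [9]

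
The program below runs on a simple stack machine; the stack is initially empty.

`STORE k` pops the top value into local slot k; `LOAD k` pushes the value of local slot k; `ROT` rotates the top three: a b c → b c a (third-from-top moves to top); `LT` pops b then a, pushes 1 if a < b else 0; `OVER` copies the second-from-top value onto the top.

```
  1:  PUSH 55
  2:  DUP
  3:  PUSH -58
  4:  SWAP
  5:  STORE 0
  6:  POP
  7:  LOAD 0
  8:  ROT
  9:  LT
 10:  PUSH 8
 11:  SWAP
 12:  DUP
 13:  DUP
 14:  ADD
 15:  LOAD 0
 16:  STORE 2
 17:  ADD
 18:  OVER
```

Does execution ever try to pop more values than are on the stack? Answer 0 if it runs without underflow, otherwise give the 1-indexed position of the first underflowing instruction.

PUSH 55  -> 55
DUP      -> 55 55
PUSH -58 -> 55 55 -58
SWAP     -> 55 -58 55
STORE 0  -> 55 -58
POP      -> 55
LOAD 0   -> 55 55
ROT  — needs 3 operands, stack has 2 → underflow

8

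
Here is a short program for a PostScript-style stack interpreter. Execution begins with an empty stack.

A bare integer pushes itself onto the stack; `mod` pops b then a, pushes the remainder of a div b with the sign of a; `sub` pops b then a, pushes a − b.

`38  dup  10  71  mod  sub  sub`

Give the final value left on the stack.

10

38  -> [38]
dup -> [38, 38]
10  -> [38, 38, 10]
71  -> [38, 38, 10, 71]
mod -> [38, 38, 10]
sub -> [38, 28]
sub -> [10]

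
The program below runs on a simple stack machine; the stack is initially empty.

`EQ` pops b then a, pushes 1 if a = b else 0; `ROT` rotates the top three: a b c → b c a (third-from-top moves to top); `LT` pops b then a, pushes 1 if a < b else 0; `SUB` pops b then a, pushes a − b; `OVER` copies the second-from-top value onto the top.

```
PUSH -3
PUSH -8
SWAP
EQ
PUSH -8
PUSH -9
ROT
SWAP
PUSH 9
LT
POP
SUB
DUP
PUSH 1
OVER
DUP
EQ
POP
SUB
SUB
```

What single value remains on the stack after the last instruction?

1

PUSH -3 : -3
PUSH -8 : -3 -8
SWAP    : -8 -3
EQ      : 0
PUSH -8 : 0 -8
PUSH -9 : 0 -8 -9
ROT     : -8 -9 0
SWAP    : -8 0 -9
PUSH 9  : -8 0 -9 9
LT      : -8 0 1
POP     : -8 0
SUB     : -8
DUP     : -8 -8
PUSH 1  : -8 -8 1
OVER    : -8 -8 1 -8
DUP     : -8 -8 1 -8 -8
EQ      : -8 -8 1 1
POP     : -8 -8 1
SUB     : -8 -9
SUB     : 1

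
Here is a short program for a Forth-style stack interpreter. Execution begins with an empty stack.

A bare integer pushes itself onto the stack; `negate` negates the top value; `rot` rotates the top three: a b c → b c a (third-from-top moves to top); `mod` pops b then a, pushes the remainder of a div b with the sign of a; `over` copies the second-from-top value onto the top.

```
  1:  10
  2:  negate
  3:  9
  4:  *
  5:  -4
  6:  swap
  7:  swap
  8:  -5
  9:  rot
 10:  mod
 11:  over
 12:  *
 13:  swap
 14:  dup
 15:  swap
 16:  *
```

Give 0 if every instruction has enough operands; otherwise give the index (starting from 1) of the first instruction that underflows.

0

10     → 10
negate → -10
9      → -10 9
*      → -90
-4     → -90 -4
swap   → -4 -90
swap   → -90 -4
-5     → -90 -4 -5
rot    → -4 -5 -90
mod    → -4 -5
over   → -4 -5 -4
*      → -4 20
swap   → 20 -4
dup    → 20 -4 -4
swap   → 20 -4 -4
*      → 20 16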